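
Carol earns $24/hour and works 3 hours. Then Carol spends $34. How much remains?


Calculate earnings:
3 x $24 = $72
Subtract spending:
$72 - $34 = $38

$38


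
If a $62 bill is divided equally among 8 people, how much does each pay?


Total bill: $62
Number of people: 8
Each pays: $62 / 8 = $7.75

$7.75


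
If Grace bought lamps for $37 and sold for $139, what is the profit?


Selling price = $139
Cost price = $37
Profit = selling price - cost price:
Profit = $139 - $37 = $102

$102


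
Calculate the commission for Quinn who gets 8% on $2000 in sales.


Convert rate to decimal:
8% = 0.08
Multiply by sales:
$2000 x 0.08 = $160

$160


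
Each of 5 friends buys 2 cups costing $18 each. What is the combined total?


Cost per person:
2 x $18 = $36
Group total:
5 x $36 = $180

$180


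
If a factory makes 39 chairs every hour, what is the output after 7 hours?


Production rate: 39 chairs per hour
Time: 7 hours
Total: 39 x 7 = 273 chairs

273 chairs


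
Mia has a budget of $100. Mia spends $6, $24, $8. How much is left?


Add up expenses:
$6 + $24 + $8 = $38
Subtract from budget:
$100 - $38 = $62

$62


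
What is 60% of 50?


Convert percentage to decimal:
60% = 0.6
Multiply:
50 x 0.6 = 30

30


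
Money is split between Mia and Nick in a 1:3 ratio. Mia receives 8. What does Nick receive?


Find the multiplier:
8 / 1 = 8
Apply to Nick's share:
3 x 8 = 24

24


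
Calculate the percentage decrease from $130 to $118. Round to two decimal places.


Find the absolute change:
|118 - 130| = 12
Divide by original and multiply by 100:
12 / 130 x 100 = 9.2307...% ≈ 9.23%

9.23%


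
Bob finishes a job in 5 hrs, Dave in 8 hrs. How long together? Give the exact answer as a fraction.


Bob's rate: 1/5 of the job per hour
Dave's rate: 1/8 of the job per hour
Combined rate: 1/5 + 1/8 = 13/40 per hour
Time = 1 / (13/40) = 40/13 hours (≈ 3.08 hours)

40/13 hours


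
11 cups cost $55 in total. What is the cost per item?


Total cost: $55
Number of items: 11
Unit price: $55 / 11 = $5

$5


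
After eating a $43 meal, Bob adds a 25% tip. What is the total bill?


Calculate the tip:
25% of $43 = $10.75
Add tip to meal cost:
$43 + $10.75 = $53.75

$53.75


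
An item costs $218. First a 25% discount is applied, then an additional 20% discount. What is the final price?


First discount:
25% of $218 = $54.50
Price after first discount:
$218 - $54.50 = $163.50
Second discount:
20% of $163.50 = $32.70
Final price:
$163.50 - $32.70 = $130.80

$130.80


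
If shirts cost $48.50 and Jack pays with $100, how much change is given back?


Start with the amount paid:
$100
Subtract the price:
$100 - $48.50 = $51.50

$51.50


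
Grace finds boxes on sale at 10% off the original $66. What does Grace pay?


Calculate the discount amount:
10% of $66 = $6.60
Subtract from original:
$66 - $6.60 = $59.40

$59.40


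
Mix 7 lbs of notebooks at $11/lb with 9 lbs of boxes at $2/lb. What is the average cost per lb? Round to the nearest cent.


Cost of notebooks:
7 x $11 = $77
Cost of boxes:
9 x $2 = $18
Total cost: $77 + $18 = $95
Total weight: 16 lbs
Average: $95 / 16 = $5.9375 ≈ $5.94/lb

$5.94/lb


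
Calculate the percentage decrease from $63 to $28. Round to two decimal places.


Find the absolute change:
|28 - 63| = 35
Divide by original and multiply by 100:
35 / 63 x 100 = 55.5555...% ≈ 55.56%

55.56%


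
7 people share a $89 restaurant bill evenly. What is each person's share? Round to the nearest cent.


Total bill: $89
Number of people: 7
Each pays: $89 / 7 = $12.7142... ≈ $12.71

$12.71


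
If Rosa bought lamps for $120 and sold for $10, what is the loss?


Selling price = $10
Cost price = $120
Loss = cost price - selling price:
Loss = $120 - $10 = $110

$110


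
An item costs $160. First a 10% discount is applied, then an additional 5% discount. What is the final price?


First discount:
10% of $160 = $16
Price after first discount:
$160 - $16 = $144
Second discount:
5% of $144 = $7.20
Final price:
$144 - $7.20 = $136.80

$136.80


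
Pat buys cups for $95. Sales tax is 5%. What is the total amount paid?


Calculate the tax:
5% of $95 = $4.75
Add tax to price:
$95 + $4.75 = $99.75

$99.75


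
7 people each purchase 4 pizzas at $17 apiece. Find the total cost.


Cost per person:
4 x $17 = $68
Group total:
7 x $68 = $476

$476


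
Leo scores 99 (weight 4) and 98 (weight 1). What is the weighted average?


Weighted sum:
4 x 99 + 1 x 98 = 494
Total weight:
4 + 1 = 5
Weighted average:
494 / 5 = 98.8

98.8


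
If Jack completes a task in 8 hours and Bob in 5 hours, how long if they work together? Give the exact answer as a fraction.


Jack's rate: 1/8 of the job per hour
Bob's rate: 1/5 of the job per hour
Combined rate: 1/8 + 1/5 = 13/40 per hour
Time = 1 / (13/40) = 40/13 hours (≈ 3.08 hours)

40/13 hours


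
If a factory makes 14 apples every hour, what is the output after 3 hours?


Production rate: 14 apples per hour
Time: 3 hours
Total: 14 x 3 = 42 apples

42 apples


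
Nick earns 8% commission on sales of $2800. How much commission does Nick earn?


Convert rate to decimal:
8% = 0.08
Multiply by sales:
$2800 x 0.08 = $224

$224


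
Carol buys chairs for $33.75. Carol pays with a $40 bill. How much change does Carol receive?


Start with the amount paid:
$40
Subtract the price:
$40 - $33.75 = $6.25

$6.25


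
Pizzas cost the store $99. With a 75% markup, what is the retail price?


Calculate the markup amount:
75% of $99 = $74.25
Add to cost:
$99 + $74.25 = $173.25

$173.25


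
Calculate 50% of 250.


Convert percentage to decimal:
50% = 0.5
Multiply:
250 x 0.5 = 125

125


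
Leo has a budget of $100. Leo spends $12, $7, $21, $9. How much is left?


Add up expenses:
$12 + $7 + $21 + $9 = $49
Subtract from budget:
$100 - $49 = $51

$51


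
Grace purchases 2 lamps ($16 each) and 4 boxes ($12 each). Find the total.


Cost of lamps:
2 x $16 = $32
Cost of boxes:
4 x $12 = $48
Add both:
$32 + $48 = $80

$80


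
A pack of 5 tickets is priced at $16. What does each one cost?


Total cost: $16
Number of items: 5
Unit price: $16 / 5 = $3.20

$3.20


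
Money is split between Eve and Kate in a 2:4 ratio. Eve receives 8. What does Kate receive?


Find the multiplier:
8 / 2 = 4
Apply to Kate's share:
4 x 4 = 16

16


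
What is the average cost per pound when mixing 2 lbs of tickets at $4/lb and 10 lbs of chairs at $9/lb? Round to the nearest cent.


Cost of tickets:
2 x $4 = $8
Cost of chairs:
10 x $9 = $90
Total cost: $8 + $90 = $98
Total weight: 12 lbs
Average: $98 / 12 = $8.1666... ≈ $8.17/lb

$8.17/lb


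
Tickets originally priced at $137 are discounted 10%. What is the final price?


Calculate the discount amount:
10% of $137 = $13.70
Subtract from original:
$137 - $13.70 = $123.30

$123.30


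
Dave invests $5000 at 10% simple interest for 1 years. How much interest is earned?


Use the formula I = P x R x T / 100
P x R x T = 5000 x 10 x 1 = 50000
I = 50000 / 100 = $500

$500


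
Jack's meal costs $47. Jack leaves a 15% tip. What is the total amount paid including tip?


Calculate the tip:
15% of $47 = $7.05
Add tip to meal cost:
$47 + $7.05 = $54.05

$54.05


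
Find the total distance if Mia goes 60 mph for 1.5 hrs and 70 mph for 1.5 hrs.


Leg 1 distance:
60 x 1.5 = 90 miles
Leg 2 distance:
70 x 1.5 = 105 miles
Total distance:
90 + 105 = 195 miles

195 miles


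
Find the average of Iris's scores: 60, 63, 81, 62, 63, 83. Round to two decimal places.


Add the scores:
60 + 63 + 81 + 62 + 63 + 83 = 412
Divide by the number of tests:
412 / 6 = 68.6666... ≈ 68.67

68.67


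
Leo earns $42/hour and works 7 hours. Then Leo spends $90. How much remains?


Calculate earnings:
7 x $42 = $294
Subtract spending:
$294 - $90 = $204

$204


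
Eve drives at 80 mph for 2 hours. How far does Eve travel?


Use the formula: distance = speed x time
Speed = 80 mph, Time = 2 hours
80 x 2 = 160 miles

160 miles


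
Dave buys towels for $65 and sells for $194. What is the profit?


Selling price = $194
Cost price = $65
Profit = selling price - cost price:
Profit = $194 - $65 = $129

$129


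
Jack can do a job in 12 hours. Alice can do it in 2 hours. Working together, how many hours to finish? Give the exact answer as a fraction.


Jack's rate: 1/12 of the job per hour
Alice's rate: 1/2 of the job per hour
Combined rate: 1/12 + 1/2 = 7/12 per hour
Time = 1 / (7/12) = 12/7 hours (≈ 1.71 hours)

12/7 hours


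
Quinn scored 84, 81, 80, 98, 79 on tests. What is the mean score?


Add the scores:
84 + 81 + 80 + 98 + 79 = 422
Divide by the number of tests:
422 / 5 = 84.4

84.4


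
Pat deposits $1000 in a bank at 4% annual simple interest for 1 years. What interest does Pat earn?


Use the formula I = P x R x T / 100
P x R x T = 1000 x 4 x 1 = 4000
I = 4000 / 100 = $40

$40


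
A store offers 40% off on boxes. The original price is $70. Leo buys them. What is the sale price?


Calculate the discount amount:
40% of $70 = $28
Subtract from original:
$70 - $28 = $42

$42


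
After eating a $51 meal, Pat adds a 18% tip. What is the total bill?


Calculate the tip:
18% of $51 = $9.18
Add tip to meal cost:
$51 + $9.18 = $60.18

$60.18


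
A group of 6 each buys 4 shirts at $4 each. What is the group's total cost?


Cost per person:
4 x $4 = $16
Group total:
6 x $16 = $96

$96


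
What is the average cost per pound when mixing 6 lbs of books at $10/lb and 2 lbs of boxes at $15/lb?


Cost of books:
6 x $10 = $60
Cost of boxes:
2 x $15 = $30
Total cost: $60 + $30 = $90
Total weight: 8 lbs
Average: $90 / 8 = $11.25/lb

$11.25/lb


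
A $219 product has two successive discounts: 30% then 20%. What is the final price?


First discount:
30% of $219 = $65.70
Price after first discount:
$219 - $65.70 = $153.30
Second discount:
20% of $153.30 = $30.66
Final price:
$153.30 - $30.66 = $122.64

$122.64


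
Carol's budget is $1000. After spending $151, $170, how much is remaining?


Add up expenses:
$151 + $170 = $321
Subtract from budget:
$1000 - $321 = $679

$679


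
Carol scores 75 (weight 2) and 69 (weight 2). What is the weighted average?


Weighted sum:
2 x 75 + 2 x 69 = 288
Total weight:
2 + 2 = 4
Weighted average:
288 / 4 = 72

72


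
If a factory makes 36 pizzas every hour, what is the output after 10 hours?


Production rate: 36 pizzas per hour
Time: 10 hours
Total: 36 x 10 = 360 pizzas

360 pizzas


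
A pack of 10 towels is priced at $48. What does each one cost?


Total cost: $48
Number of items: 10
Unit price: $48 / 10 = $4.80

$4.80


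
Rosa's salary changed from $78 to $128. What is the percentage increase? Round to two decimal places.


Find the absolute change:
|128 - 78| = 50
Divide by original and multiply by 100:
50 / 78 x 100 = 64.1025...% ≈ 64.1%

64.1%


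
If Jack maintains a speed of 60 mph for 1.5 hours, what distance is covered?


Use the formula: distance = speed x time
Speed = 60 mph, Time = 1.5 hours
60 x 1.5 = 90 miles

90 miles


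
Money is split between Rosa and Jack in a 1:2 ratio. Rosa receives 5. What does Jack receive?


Find the multiplier:
5 / 1 = 5
Apply to Jack's share:
2 x 5 = 10

10


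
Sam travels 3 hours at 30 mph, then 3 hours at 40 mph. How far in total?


Leg 1 distance:
30 x 3 = 90 miles
Leg 2 distance:
40 x 3 = 120 miles
Total distance:
90 + 120 = 210 miles

210 miles


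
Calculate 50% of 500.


Convert percentage to decimal:
50% = 0.5
Multiply:
500 x 0.5 = 250

250


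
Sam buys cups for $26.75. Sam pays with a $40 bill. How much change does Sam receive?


Start with the amount paid:
$40
Subtract the price:
$40 - $26.75 = $13.25

$13.25


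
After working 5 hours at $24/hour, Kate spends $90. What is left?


Calculate earnings:
5 x $24 = $120
Subtract spending:
$120 - $90 = $30

$30


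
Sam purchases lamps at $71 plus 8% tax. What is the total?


Calculate the tax:
8% of $71 = $5.68
Add tax to price:
$71 + $5.68 = $76.68

$76.68


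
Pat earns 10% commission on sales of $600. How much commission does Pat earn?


Convert rate to decimal:
10% = 0.1
Multiply by sales:
$600 x 0.1 = $60

$60


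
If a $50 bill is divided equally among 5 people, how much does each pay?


Total bill: $50
Number of people: 5
Each pays: $50 / 5 = $10

$10


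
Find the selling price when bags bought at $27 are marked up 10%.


Calculate the markup amount:
10% of $27 = $2.70
Add to cost:
$27 + $2.70 = $29.70

$29.70


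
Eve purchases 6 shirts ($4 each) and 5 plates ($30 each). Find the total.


Cost of shirts:
6 x $4 = $24
Cost of plates:
5 x $30 = $150
Add both:
$24 + $150 = $174

$174


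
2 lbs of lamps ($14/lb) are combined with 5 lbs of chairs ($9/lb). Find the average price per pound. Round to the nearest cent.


Cost of lamps:
2 x $14 = $28
Cost of chairs:
5 x $9 = $45
Total cost: $28 + $45 = $73
Total weight: 7 lbs
Average: $73 / 7 = $10.4285... ≈ $10.43/lb

$10.43/lb


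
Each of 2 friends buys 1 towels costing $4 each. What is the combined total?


Cost per person:
1 x $4 = $4
Group total:
2 x $4 = $8

$8


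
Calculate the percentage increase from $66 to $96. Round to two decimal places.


Find the absolute change:
|96 - 66| = 30
Divide by original and multiply by 100:
30 / 66 x 100 = 45.4545...% ≈ 45.45%

45.45%


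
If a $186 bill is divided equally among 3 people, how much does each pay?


Total bill: $186
Number of people: 3
Each pays: $186 / 3 = $62

$62


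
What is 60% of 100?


Convert percentage to decimal:
60% = 0.6
Multiply:
100 x 0.6 = 60

60


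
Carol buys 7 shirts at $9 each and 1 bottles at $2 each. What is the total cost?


Cost of shirts:
7 x $9 = $63
Cost of bottles:
1 x $2 = $2
Add both:
$63 + $2 = $65

$65


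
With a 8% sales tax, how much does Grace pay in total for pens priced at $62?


Calculate the tax:
8% of $62 = $4.96
Add tax to price:
$62 + $4.96 = $66.96

$66.96


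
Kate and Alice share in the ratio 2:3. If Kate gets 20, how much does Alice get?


Find the multiplier:
20 / 2 = 10
Apply to Alice's share:
3 x 10 = 30

30


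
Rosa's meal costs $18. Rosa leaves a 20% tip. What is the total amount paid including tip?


Calculate the tip:
20% of $18 = $3.60
Add tip to meal cost:
$18 + $3.60 = $21.60

$21.60


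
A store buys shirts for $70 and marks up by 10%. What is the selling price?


Calculate the markup amount:
10% of $70 = $7
Add to cost:
$70 + $7 = $77

$77


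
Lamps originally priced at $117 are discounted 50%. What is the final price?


Calculate the discount amount:
50% of $117 = $58.50
Subtract from original:
$117 - $58.50 = $58.50

$58.50


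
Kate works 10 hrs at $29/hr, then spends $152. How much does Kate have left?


Calculate earnings:
10 x $29 = $290
Subtract spending:
$290 - $152 = $138

$138


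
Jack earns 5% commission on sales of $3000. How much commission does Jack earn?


Convert rate to decimal:
5% = 0.05
Multiply by sales:
$3000 x 0.05 = $150

$150


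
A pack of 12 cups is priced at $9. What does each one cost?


Total cost: $9
Number of items: 12
Unit price: $9 / 12 = $0.75

$0.75


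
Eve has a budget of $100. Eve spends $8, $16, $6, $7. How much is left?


Add up expenses:
$8 + $16 + $6 + $7 = $37
Subtract from budget:
$100 - $37 = $63

$63


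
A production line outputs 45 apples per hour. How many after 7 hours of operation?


Production rate: 45 apples per hour
Time: 7 hours
Total: 45 x 7 = 315 apples

315 apples


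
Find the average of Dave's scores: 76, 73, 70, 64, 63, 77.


Add the scores:
76 + 73 + 70 + 64 + 63 + 77 = 423
Divide by the number of tests:
423 / 6 = 70.5

70.5


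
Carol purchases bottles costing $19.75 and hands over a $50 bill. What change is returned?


Start with the amount paid:
$50
Subtract the price:
$50 - $19.75 = $30.25

$30.25


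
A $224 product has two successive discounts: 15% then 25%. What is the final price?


First discount:
15% of $224 = $33.60
Price after first discount:
$224 - $33.60 = $190.40
Second discount:
25% of $190.40 = $47.60
Final price:
$190.40 - $47.60 = $142.80

$142.80


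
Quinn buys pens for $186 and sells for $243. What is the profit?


Selling price = $243
Cost price = $186
Profit = selling price - cost price:
Profit = $243 - $186 = $57

$57


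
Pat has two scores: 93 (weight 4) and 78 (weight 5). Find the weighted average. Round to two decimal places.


Weighted sum:
4 x 93 + 5 x 78 = 762
Total weight:
4 + 5 = 9
Weighted average:
762 / 9 = 84.6666... ≈ 84.67

84.67


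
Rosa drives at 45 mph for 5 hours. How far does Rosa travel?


Use the formula: distance = speed x time
Speed = 45 mph, Time = 5 hours
45 x 5 = 225 miles

225 miles


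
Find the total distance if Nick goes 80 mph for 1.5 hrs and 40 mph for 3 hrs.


Leg 1 distance:
80 x 1.5 = 120 miles
Leg 2 distance:
40 x 3 = 120 miles
Total distance:
120 + 120 = 240 miles

240 miles


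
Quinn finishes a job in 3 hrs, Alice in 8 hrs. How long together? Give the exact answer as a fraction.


Quinn's rate: 1/3 of the job per hour
Alice's rate: 1/8 of the job per hour
Combined rate: 1/3 + 1/8 = 11/24 per hour
Time = 1 / (11/24) = 24/11 hours (≈ 2.18 hours)

24/11 hours


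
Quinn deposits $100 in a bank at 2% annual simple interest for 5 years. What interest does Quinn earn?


Use the formula I = P x R x T / 100
P x R x T = 100 x 2 x 5 = 1000
I = 1000 / 100 = $10

$10


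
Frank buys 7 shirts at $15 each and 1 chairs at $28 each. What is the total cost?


Cost of shirts:
7 x $15 = $105
Cost of chairs:
1 x $28 = $28
Add both:
$105 + $28 = $133

$133


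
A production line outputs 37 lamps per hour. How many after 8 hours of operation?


Production rate: 37 lamps per hour
Time: 8 hours
Total: 37 x 8 = 296 lamps

296 lamps


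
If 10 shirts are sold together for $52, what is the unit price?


Total cost: $52
Number of items: 10
Unit price: $52 / 10 = $5.20

$5.20


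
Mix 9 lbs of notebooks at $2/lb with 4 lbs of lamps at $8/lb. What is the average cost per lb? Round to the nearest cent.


Cost of notebooks:
9 x $2 = $18
Cost of lamps:
4 x $8 = $32
Total cost: $18 + $32 = $50
Total weight: 13 lbs
Average: $50 / 13 = $3.8461... ≈ $3.85/lb

$3.85/lb


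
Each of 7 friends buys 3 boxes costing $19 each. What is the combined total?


Cost per person:
3 x $19 = $57
Group total:
7 x $57 = $399

$399


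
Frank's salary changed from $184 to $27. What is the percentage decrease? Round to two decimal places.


Find the absolute change:
|27 - 184| = 157
Divide by original and multiply by 100:
157 / 184 x 100 = 85.3260...% ≈ 85.33%

85.33%


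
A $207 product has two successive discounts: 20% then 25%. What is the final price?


First discount:
20% of $207 = $41.40
Price after first discount:
$207 - $41.40 = $165.60
Second discount:
25% of $165.60 = $41.40
Final price:
$165.60 - $41.40 = $124.20

$124.20


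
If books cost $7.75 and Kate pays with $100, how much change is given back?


Start with the amount paid:
$100
Subtract the price:
$100 - $7.75 = $92.25

$92.25


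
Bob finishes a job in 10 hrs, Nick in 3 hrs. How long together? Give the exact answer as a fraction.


Bob's rate: 1/10 of the job per hour
Nick's rate: 1/3 of the job per hour
Combined rate: 1/10 + 1/3 = 13/30 per hour
Time = 1 / (13/30) = 30/13 hours (≈ 2.31 hours)

30/13 hours


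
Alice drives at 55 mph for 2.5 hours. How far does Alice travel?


Use the formula: distance = speed x time
Speed = 55 mph, Time = 2.5 hours
55 x 2.5 = 137.5 miles

137.5 miles


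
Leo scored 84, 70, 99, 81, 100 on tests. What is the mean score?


Add the scores:
84 + 70 + 99 + 81 + 100 = 434
Divide by the number of tests:
434 / 5 = 86.8

86.8


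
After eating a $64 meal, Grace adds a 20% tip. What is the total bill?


Calculate the tip:
20% of $64 = $12.80
Add tip to meal cost:
$64 + $12.80 = $76.80

$76.80


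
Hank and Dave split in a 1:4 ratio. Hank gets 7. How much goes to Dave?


Find the multiplier:
7 / 1 = 7
Apply to Dave's share:
4 x 7 = 28

28


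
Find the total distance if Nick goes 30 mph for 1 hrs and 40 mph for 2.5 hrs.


Leg 1 distance:
30 x 1 = 30 miles
Leg 2 distance:
40 x 2.5 = 100 miles
Total distance:
30 + 100 = 130 miles

130 miles


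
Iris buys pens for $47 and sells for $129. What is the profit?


Selling price = $129
Cost price = $47
Profit = selling price - cost price:
Profit = $129 - $47 = $82

$82


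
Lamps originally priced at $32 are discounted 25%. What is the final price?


Calculate the discount amount:
25% of $32 = $8
Subtract from original:
$32 - $8 = $24

$24


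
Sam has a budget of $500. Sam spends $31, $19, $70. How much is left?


Add up expenses:
$31 + $19 + $70 = $120
Subtract from budget:
$500 - $120 = $380

$380


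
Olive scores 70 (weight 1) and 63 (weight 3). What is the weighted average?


Weighted sum:
1 x 70 + 3 x 63 = 259
Total weight:
1 + 3 = 4
Weighted average:
259 / 4 = 64.75

64.75


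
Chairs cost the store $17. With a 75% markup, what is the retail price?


Calculate the markup amount:
75% of $17 = $12.75
Add to cost:
$17 + $12.75 = $29.75

$29.75


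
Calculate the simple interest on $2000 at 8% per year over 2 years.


Use the formula I = P x R x T / 100
P x R x T = 2000 x 8 x 2 = 32000
I = 32000 / 100 = $320

$320


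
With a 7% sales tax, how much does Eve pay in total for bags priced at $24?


Calculate the tax:
7% of $24 = $1.68
Add tax to price:
$24 + $1.68 = $25.68

$25.68


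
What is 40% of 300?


Convert percentage to decimal:
40% = 0.4
Multiply:
300 x 0.4 = 120

120


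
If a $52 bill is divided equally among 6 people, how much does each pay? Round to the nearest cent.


Total bill: $52
Number of people: 6
Each pays: $52 / 6 = $8.6666... ≈ $8.67

$8.67


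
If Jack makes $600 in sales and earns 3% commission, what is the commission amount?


Convert rate to decimal:
3% = 0.03
Multiply by sales:
$600 x 0.03 = $18

$18


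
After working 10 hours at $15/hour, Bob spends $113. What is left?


Calculate earnings:
10 x $15 = $150
Subtract spending:
$150 - $113 = $37

$37


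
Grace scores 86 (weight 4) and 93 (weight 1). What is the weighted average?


Weighted sum:
4 x 86 + 1 x 93 = 437
Total weight:
4 + 1 = 5
Weighted average:
437 / 5 = 87.4

87.4


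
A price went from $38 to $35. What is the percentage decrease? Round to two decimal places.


Find the absolute change:
|35 - 38| = 3
Divide by original and multiply by 100:
3 / 38 x 100 = 7.8947...% ≈ 7.89%

7.89%


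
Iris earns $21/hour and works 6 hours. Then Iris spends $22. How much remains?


Calculate earnings:
6 x $21 = $126
Subtract spending:
$126 - $22 = $104

$104


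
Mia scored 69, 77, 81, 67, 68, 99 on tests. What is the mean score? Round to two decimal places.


Add the scores:
69 + 77 + 81 + 67 + 68 + 99 = 461
Divide by the number of tests:
461 / 6 = 76.8333... ≈ 76.83

76.83


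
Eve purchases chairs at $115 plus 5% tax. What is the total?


Calculate the tax:
5% of $115 = $5.75
Add tax to price:
$115 + $5.75 = $120.75

$120.75


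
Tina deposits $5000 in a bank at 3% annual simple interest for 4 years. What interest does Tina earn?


Use the formula I = P x R x T / 100
P x R x T = 5000 x 3 x 4 = 60000
I = 60000 / 100 = $600

$600


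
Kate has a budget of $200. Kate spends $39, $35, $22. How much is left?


Add up expenses:
$39 + $35 + $22 = $96
Subtract from budget:
$200 - $96 = $104

$104


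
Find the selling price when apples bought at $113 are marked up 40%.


Calculate the markup amount:
40% of $113 = $45.20
Add to cost:
$113 + $45.20 = $158.20

$158.20


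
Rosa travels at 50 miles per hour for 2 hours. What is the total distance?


Use the formula: distance = speed x time
Speed = 50 mph, Time = 2 hours
50 x 2 = 100 miles

100 miles


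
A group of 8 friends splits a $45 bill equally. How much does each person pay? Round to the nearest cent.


Total bill: $45
Number of people: 8
Each pays: $45 / 8 = $5.625 ≈ $5.63

$5.63


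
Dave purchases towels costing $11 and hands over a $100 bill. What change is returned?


Start with the amount paid:
$100
Subtract the price:
$100 - $11 = $89

$89


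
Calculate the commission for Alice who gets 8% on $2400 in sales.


Convert rate to decimal:
8% = 0.08
Multiply by sales:
$2400 x 0.08 = $192

$192


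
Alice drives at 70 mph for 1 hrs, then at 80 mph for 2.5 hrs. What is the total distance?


Leg 1 distance:
70 x 1 = 70 miles
Leg 2 distance:
80 x 2.5 = 200 miles
Total distance:
70 + 200 = 270 miles

270 miles


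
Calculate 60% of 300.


Convert percentage to decimal:
60% = 0.6
Multiply:
300 x 0.6 = 180

180


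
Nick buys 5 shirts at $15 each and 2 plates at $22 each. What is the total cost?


Cost of shirts:
5 x $15 = $75
Cost of plates:
2 x $22 = $44
Add both:
$75 + $44 = $119

$119


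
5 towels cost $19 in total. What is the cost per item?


Total cost: $19
Number of items: 5
Unit price: $19 / 5 = $3.80

$3.80


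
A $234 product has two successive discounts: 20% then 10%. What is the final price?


First discount:
20% of $234 = $46.80
Price after first discount:
$234 - $46.80 = $187.20
Second discount:
10% of $187.20 = $18.72
Final price:
$187.20 - $18.72 = $168.48

$168.48


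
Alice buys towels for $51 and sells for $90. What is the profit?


Selling price = $90
Cost price = $51
Profit = selling price - cost price:
Profit = $90 - $51 = $39

$39


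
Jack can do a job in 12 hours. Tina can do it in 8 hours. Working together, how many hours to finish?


Jack's rate: 1/12 of the job per hour
Tina's rate: 1/8 of the job per hour
Combined rate: 1/12 + 1/8 = 5/24 per hour
Time = 1 / (5/24) = 24/5 = 4.8 hours

4.8 hours


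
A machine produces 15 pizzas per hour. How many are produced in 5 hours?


Production rate: 15 pizzas per hour
Time: 5 hours
Total: 15 x 5 = 75 pizzas

75 pizzas


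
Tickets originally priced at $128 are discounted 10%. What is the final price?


Calculate the discount amount:
10% of $128 = $12.80
Subtract from original:
$128 - $12.80 = $115.20

$115.20


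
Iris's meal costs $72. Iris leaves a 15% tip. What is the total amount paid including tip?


Calculate the tip:
15% of $72 = $10.80
Add tip to meal cost:
$72 + $10.80 = $82.80

$82.80


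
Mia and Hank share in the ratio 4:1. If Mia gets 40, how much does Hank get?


Find the multiplier:
40 / 4 = 10
Apply to Hank's share:
1 x 10 = 10

10


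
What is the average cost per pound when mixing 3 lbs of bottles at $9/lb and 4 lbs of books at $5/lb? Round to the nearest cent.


Cost of bottles:
3 x $9 = $27
Cost of books:
4 x $5 = $20
Total cost: $27 + $20 = $47
Total weight: 7 lbs
Average: $47 / 7 = $6.7142... ≈ $6.71/lb

$6.71/lb


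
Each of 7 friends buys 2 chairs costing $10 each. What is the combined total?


Cost per person:
2 x $10 = $20
Group total:
7 x $20 = $140

$140


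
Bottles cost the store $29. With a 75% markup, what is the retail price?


Calculate the markup amount:
75% of $29 = $21.75
Add to cost:
$29 + $21.75 = $50.75

$50.75


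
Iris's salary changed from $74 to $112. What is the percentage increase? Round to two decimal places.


Find the absolute change:
|112 - 74| = 38
Divide by original and multiply by 100:
38 / 74 x 100 = 51.3513...% ≈ 51.35%

51.35%


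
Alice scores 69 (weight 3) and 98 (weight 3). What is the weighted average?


Weighted sum:
3 x 69 + 3 x 98 = 501
Total weight:
3 + 3 = 6
Weighted average:
501 / 6 = 83.5

83.5


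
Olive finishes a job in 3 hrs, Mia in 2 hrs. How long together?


Olive's rate: 1/3 of the job per hour
Mia's rate: 1/2 of the job per hour
Combined rate: 1/3 + 1/2 = 5/6 per hour
Time = 1 / (5/6) = 6/5 = 1.2 hours

1.2 hours


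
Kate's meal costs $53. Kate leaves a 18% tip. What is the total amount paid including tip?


Calculate the tip:
18% of $53 = $9.54
Add tip to meal cost:
$53 + $9.54 = $62.54

$62.54


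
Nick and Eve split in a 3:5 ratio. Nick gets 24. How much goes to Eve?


Find the multiplier:
24 / 3 = 8
Apply to Eve's share:
5 x 8 = 40

40


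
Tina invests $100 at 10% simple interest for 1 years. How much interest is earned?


Use the formula I = P x R x T / 100
P x R x T = 100 x 10 x 1 = 1000
I = 1000 / 100 = $10

$10


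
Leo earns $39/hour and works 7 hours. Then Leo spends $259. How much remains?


Calculate earnings:
7 x $39 = $273
Subtract spending:
$273 - $259 = $14

$14


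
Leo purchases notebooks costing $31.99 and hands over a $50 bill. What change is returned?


Start with the amount paid:
$50
Subtract the price:
$50 - $31.99 = $18.01

$18.01


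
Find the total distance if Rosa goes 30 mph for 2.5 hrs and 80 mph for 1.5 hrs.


Leg 1 distance:
30 x 2.5 = 75 miles
Leg 2 distance:
80 x 1.5 = 120 miles
Total distance:
75 + 120 = 195 miles

195 miles


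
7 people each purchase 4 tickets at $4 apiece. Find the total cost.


Cost per person:
4 x $4 = $16
Group total:
7 x $16 = $112

$112


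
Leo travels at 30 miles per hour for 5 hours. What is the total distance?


Use the formula: distance = speed x time
Speed = 30 mph, Time = 5 hours
30 x 5 = 150 miles

150 miles


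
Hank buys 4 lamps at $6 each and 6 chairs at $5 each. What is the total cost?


Cost of lamps:
4 x $6 = $24
Cost of chairs:
6 x $5 = $30
Add both:
$24 + $30 = $54

$54


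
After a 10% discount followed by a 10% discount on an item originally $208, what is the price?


First discount:
10% of $208 = $20.80
Price after first discount:
$208 - $20.80 = $187.20
Second discount:
10% of $187.20 = $18.72
Final price:
$187.20 - $18.72 = $168.48

$168.48


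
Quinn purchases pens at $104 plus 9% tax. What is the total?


Calculate the tax:
9% of $104 = $9.36
Add tax to price:
$104 + $9.36 = $113.36

$113.36


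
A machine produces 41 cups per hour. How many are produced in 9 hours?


Production rate: 41 cups per hour
Time: 9 hours
Total: 41 x 9 = 369 cups

369 cups


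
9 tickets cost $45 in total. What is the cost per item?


Total cost: $45
Number of items: 9
Unit price: $45 / 9 = $5

$5


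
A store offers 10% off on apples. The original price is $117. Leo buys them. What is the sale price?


Calculate the discount amount:
10% of $117 = $11.70
Subtract from original:
$117 - $11.70 = $105.30

$105.30


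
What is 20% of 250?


Convert percentage to decimal:
20% = 0.2
Multiply:
250 x 0.2 = 50

50


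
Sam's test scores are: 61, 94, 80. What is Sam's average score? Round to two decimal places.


Add the scores:
61 + 94 + 80 = 235
Divide by the number of tests:
235 / 3 = 78.3333... ≈ 78.33

78.33


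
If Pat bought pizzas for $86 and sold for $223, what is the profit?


Selling price = $223
Cost price = $86
Profit = selling price - cost price:
Profit = $223 - $86 = $137

$137


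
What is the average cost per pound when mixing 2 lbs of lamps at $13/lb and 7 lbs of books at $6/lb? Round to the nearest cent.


Cost of lamps:
2 x $13 = $26
Cost of books:
7 x $6 = $42
Total cost: $26 + $42 = $68
Total weight: 9 lbs
Average: $68 / 9 = $7.5555... ≈ $7.56/lb

$7.56/lb


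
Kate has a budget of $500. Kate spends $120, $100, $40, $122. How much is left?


Add up expenses:
$120 + $100 + $40 + $122 = $382
Subtract from budget:
$500 - $382 = $118

$118


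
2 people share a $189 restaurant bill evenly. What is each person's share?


Total bill: $189
Number of people: 2
Each pays: $189 / 2 = $94.50

$94.50


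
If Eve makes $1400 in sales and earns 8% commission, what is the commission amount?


Convert rate to decimal:
8% = 0.08
Multiply by sales:
$1400 x 0.08 = $112

$112


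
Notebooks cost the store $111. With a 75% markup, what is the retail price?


Calculate the markup amount:
75% of $111 = $83.25
Add to cost:
$111 + $83.25 = $194.25

$194.25


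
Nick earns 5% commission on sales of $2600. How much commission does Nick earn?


Convert rate to decimal:
5% = 0.05
Multiply by sales:
$2600 x 0.05 = $130

$130


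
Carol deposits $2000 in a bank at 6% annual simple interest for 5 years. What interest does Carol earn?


Use the formula I = P x R x T / 100
P x R x T = 2000 x 6 x 5 = 60000
I = 60000 / 100 = $600

$600


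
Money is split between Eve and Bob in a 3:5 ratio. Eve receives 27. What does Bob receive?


Find the multiplier:
27 / 3 = 9
Apply to Bob's share:
5 x 9 = 45

45


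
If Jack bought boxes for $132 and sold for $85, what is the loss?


Selling price = $85
Cost price = $132
Loss = cost price - selling price:
Loss = $132 - $85 = $47

$47


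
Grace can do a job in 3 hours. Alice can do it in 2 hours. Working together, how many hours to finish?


Grace's rate: 1/3 of the job per hour
Alice's rate: 1/2 of the job per hour
Combined rate: 1/3 + 1/2 = 5/6 per hour
Time = 1 / (5/6) = 6/5 = 1.2 hours

1.2 hours


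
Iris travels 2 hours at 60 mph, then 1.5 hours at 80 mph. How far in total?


Leg 1 distance:
60 x 2 = 120 miles
Leg 2 distance:
80 x 1.5 = 120 miles
Total distance:
120 + 120 = 240 miles

240 miles


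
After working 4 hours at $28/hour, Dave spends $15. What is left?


Calculate earnings:
4 x $28 = $112
Subtract spending:
$112 - $15 = $97

$97


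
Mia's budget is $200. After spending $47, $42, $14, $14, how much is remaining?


Add up expenses:
$47 + $42 + $14 + $14 = $117
Subtract from budget:
$200 - $117 = $83

$83


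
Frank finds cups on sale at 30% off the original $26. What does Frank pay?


Calculate the discount amount:
30% of $26 = $7.80
Subtract from original:
$26 - $7.80 = $18.20

$18.20


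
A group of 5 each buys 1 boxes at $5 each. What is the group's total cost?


Cost per person:
1 x $5 = $5
Group total:
5 x $5 = $25

$25


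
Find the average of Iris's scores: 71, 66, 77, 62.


Add the scores:
71 + 66 + 77 + 62 = 276
Divide by the number of tests:
276 / 4 = 69

69


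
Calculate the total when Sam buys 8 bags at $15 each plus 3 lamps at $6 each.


Cost of bags:
8 x $15 = $120
Cost of lamps:
3 x $6 = $18
Add both:
$120 + $18 = $138

$138


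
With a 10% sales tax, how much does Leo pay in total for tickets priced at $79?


Calculate the tax:
10% of $79 = $7.90
Add tax to price:
$79 + $7.90 = $86.90

$86.90


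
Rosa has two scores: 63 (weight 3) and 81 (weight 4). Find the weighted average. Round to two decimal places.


Weighted sum:
3 x 63 + 4 x 81 = 513
Total weight:
3 + 4 = 7
Weighted average:
513 / 7 = 73.2857... ≈ 73.29

73.29


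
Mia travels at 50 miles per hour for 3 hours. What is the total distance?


Use the formula: distance = speed x time
Speed = 50 mph, Time = 3 hours
50 x 3 = 150 miles

150 miles


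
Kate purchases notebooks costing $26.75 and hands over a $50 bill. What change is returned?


Start with the amount paid:
$50
Subtract the price:
$50 - $26.75 = $23.25

$23.25


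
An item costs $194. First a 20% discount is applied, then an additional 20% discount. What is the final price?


First discount:
20% of $194 = $38.80
Price after first discount:
$194 - $38.80 = $155.20
Second discount:
20% of $155.20 = $31.04
Final price:
$155.20 - $31.04 = $124.16

$124.16


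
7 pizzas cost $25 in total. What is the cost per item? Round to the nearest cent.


Total cost: $25
Number of items: 7
Unit price: $25 / 7 = $3.5714... ≈ $3.57

$3.57


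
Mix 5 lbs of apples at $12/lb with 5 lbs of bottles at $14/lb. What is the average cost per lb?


Cost of apples:
5 x $12 = $60
Cost of bottles:
5 x $14 = $70
Total cost: $60 + $70 = $130
Total weight: 10 lbs
Average: $130 / 10 = $13/lb

$13/lb


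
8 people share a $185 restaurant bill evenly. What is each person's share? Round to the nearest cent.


Total bill: $185
Number of people: 8
Each pays: $185 / 8 = $23.125 ≈ $23.13

$23.13


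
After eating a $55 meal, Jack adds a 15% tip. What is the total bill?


Calculate the tip:
15% of $55 = $8.25
Add tip to meal cost:
$55 + $8.25 = $63.25

$63.25


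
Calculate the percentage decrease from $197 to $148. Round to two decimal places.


Find the absolute change:
|148 - 197| = 49
Divide by original and multiply by 100:
49 / 197 x 100 = 24.8730...% ≈ 24.87%

24.87%


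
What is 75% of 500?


Convert percentage to decimal:
75% = 0.75
Multiply:
500 x 0.75 = 375

375


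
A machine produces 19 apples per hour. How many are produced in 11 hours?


Production rate: 19 apples per hour
Time: 11 hours
Total: 19 x 11 = 209 apples

209 apples


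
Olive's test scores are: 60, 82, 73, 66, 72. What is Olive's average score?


Add the scores:
60 + 82 + 73 + 66 + 72 = 353
Divide by the number of tests:
353 / 5 = 70.6

70.6


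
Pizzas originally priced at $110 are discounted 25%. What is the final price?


Calculate the discount amount:
25% of $110 = $27.50
Subtract from original:
$110 - $27.50 = $82.50

$82.50


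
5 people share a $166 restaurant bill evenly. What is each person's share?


Total bill: $166
Number of people: 5
Each pays: $166 / 5 = $33.20

$33.20


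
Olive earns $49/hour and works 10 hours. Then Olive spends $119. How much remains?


Calculate earnings:
10 x $49 = $490
Subtract spending:
$490 - $119 = $371

$371


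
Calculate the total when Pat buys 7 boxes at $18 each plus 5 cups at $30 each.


Cost of boxes:
7 x $18 = $126
Cost of cups:
5 x $30 = $150
Add both:
$126 + $150 = $276

$276


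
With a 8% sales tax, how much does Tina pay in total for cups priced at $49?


Calculate the tax:
8% of $49 = $3.92
Add tax to price:
$49 + $3.92 = $52.92

$52.92


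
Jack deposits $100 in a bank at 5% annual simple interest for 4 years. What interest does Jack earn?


Use the formula I = P x R x T / 100
P x R x T = 100 x 5 x 4 = 2000
I = 2000 / 100 = $20

$20


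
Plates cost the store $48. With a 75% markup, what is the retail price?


Calculate the markup amount:
75% of $48 = $36
Add to cost:
$48 + $36 = $84

$84


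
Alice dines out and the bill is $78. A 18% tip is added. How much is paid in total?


Calculate the tip:
18% of $78 = $14.04
Add tip to meal cost:
$78 + $14.04 = $92.04

$92.04


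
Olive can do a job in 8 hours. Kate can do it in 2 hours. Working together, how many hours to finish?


Olive's rate: 1/8 of the job per hour
Kate's rate: 1/2 of the job per hour
Combined rate: 1/8 + 1/2 = 5/8 per hour
Time = 1 / (5/8) = 8/5 = 1.6 hours

1.6 hours


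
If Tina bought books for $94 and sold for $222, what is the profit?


Selling price = $222
Cost price = $94
Profit = selling price - cost price:
Profit = $222 - $94 = $128

$128


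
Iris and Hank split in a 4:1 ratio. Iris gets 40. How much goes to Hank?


Find the multiplier:
40 / 4 = 10
Apply to Hank's share:
1 x 10 = 10

10


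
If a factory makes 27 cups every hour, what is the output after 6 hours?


Production rate: 27 cups per hour
Time: 6 hours
Total: 27 x 6 = 162 cups

162 cups


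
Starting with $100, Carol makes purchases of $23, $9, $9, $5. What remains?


Add up expenses:
$23 + $9 + $9 + $5 = $46
Subtract from budget:
$100 - $46 = $54

$54


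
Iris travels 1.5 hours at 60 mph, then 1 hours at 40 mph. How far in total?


Leg 1 distance:
60 x 1.5 = 90 miles
Leg 2 distance:
40 x 1 = 40 miles
Total distance:
90 + 40 = 130 miles

130 miles
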